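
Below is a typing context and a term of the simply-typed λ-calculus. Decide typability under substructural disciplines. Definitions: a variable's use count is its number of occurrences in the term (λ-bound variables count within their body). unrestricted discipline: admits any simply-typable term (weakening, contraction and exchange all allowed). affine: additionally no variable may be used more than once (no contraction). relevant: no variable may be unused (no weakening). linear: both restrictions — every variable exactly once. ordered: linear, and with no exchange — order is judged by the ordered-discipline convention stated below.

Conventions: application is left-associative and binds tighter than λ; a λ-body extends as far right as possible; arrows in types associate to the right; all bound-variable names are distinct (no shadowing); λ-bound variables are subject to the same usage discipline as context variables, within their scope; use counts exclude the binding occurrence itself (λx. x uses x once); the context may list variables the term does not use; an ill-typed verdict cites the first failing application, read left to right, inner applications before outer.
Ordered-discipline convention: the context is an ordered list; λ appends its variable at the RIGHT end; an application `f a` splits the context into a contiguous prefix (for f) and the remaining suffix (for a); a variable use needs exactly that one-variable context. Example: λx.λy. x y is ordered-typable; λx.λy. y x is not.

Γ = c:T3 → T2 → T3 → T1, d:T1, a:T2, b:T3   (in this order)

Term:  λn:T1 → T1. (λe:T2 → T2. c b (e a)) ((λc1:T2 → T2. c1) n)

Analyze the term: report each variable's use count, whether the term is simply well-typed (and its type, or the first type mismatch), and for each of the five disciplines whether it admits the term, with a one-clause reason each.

use counts: c ×1, d ×0, a ×1, b ×1, n [bound] ×1, e [bound] ×1, c1 [bound] ×1
order of uses: c, b, e, a, c1, n
typing: ill-typed: an argument T1 → T1 mismatches the expected T2 → T2
ordered: ✗, a type mismatch blocks all five
linear: ✗, the type mismatch rejects it
affine: ✗, not simply typable
relevant: ✗, fails simple typing
unrestricted: ✗, a type mismatch blocks all five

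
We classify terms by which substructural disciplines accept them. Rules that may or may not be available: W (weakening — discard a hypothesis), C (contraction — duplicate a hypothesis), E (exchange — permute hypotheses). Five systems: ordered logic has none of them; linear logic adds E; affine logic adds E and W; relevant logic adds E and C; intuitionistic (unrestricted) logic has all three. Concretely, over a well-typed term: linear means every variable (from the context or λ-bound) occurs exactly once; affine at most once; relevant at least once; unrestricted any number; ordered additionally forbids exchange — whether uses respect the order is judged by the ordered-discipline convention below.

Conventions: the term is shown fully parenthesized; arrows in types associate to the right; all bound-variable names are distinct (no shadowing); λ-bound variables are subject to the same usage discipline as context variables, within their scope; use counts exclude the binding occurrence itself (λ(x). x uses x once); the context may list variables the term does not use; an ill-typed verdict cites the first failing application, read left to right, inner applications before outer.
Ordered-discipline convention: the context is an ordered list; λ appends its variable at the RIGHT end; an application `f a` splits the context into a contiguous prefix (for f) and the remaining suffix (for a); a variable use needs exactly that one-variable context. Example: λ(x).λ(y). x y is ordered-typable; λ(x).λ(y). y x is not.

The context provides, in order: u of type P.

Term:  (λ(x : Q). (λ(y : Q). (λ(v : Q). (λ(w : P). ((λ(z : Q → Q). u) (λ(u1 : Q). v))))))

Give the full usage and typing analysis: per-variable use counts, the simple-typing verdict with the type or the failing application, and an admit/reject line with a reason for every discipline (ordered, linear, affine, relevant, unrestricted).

use counts: u: 1, x [bound]: 0, y [bound]: 0, v [bound]: 1, w [bound]: 0, z [bound]: 0, u1 [bound]: 0
use order (left to right): u, v
typing: ✓ — Q → Q → Q → P → P
ordered: ✗ — unused: x, y, w, z, u1 — weakening required
linear: ✗ — unused: x, y, w, z, u1 — weakening required
affine: ✓ — none of u, x, y, v, w, z, u1 used more than once
relevant: ✗ — unused: x, y, w, z, u1 — weakening required
unrestricted: ✓ — simply typable at Q → Q → Q → P → P; W, C, E all held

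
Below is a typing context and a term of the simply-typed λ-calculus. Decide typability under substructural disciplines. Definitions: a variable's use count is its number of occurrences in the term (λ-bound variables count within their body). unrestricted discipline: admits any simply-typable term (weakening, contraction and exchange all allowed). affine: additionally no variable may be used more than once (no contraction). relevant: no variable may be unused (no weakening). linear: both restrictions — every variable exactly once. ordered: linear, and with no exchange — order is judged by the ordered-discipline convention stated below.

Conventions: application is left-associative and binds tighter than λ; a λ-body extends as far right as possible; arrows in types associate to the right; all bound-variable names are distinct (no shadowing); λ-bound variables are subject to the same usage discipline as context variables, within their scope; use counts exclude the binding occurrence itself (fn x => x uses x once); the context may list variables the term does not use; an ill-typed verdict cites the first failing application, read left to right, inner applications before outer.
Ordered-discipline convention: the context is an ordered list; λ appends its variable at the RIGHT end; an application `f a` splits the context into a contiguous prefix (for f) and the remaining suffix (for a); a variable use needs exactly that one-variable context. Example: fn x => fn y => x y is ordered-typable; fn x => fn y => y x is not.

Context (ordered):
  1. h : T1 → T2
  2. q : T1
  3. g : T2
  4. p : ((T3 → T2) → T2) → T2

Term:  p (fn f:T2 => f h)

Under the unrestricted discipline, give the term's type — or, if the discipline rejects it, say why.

not well-typed under unrestricted — not simply typable
use counts: h=1; q=0; g=0; p=1; f [bound]=1
uses in reading order: p, f, h
typing: ill-typed: can't apply a value of type T2
across the five disciplines: ordered ✗ · linear ✗ · affine ✗ · relevant ✗ · unrestricted ✗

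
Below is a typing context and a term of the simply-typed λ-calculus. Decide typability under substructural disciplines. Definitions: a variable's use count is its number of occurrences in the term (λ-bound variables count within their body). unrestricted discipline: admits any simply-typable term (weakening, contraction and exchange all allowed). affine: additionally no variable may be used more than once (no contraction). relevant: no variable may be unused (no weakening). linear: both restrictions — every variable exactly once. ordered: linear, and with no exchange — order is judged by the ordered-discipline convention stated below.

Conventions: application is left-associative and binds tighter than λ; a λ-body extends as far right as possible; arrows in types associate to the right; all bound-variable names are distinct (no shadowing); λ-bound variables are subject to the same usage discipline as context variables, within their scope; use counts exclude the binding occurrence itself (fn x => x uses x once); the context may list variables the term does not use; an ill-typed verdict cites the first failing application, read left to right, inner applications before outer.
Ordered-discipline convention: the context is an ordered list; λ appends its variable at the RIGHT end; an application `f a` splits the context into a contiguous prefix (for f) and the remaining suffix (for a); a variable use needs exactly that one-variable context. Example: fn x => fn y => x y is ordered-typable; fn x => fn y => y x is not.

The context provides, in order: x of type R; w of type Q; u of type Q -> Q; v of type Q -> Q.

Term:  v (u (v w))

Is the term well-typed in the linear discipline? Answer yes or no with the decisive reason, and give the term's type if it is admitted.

no — repeated use of v ×2; x left unused
variable uses: x=0, w=1, u=1, v=2
order of uses: v, u, v, w
typing: the term checks, with type Q
summary: ordered ✗, linear ✗, affine ✗, relevant ✗, unrestricted ✓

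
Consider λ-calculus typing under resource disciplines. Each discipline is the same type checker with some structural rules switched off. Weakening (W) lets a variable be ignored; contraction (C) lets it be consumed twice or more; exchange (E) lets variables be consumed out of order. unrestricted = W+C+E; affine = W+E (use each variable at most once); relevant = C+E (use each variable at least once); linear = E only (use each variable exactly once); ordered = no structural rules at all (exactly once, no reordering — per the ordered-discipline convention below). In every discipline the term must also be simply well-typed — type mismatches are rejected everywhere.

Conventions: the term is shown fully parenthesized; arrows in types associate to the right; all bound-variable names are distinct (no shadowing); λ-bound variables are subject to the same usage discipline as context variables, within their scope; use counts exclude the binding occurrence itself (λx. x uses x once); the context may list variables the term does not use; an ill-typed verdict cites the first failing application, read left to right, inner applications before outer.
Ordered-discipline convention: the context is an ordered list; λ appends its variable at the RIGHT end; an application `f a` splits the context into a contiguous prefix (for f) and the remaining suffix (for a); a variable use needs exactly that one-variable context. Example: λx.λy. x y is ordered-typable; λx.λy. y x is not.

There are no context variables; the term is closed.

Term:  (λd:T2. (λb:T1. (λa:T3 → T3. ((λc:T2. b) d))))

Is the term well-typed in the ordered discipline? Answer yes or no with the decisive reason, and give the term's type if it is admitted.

no — a, c left unused
counts: d (λ-bound)=1, b (λ-bound)=1, a (λ-bound)=0, c (λ-bound)=0
left-to-right use order: b, d
typing: well-typed at T2 → T1 → (T3 → T3) → T1
all disciplines: ordered ✗, linear ✗, affine ✓, relevant ✗, unrestricted ✓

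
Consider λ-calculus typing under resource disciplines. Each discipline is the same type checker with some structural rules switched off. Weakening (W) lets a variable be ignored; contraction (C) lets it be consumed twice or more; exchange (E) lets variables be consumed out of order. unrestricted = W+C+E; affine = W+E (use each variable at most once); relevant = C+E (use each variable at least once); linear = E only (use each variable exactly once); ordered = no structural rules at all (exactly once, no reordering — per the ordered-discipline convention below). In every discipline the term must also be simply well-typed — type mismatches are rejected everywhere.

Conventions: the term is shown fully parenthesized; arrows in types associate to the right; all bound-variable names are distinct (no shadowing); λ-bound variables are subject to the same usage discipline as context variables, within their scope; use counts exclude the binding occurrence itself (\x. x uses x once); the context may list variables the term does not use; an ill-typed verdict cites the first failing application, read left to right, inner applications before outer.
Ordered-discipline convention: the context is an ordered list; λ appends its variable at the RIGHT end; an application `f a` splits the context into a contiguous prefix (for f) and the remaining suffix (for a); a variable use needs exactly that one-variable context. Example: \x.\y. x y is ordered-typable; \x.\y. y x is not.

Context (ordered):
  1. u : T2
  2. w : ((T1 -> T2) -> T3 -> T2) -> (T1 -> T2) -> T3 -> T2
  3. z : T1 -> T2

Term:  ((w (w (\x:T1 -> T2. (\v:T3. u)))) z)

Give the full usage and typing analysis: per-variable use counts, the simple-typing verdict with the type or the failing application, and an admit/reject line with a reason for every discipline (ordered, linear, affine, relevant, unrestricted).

variable uses: u ×1; w ×2; z ×1; x (bound) ×0; v (bound) ×0
order of uses: w, w, u, z
typing: the term checks, with type T3 -> T2
ordered: ✗ — uses contraction: w ×2; x, v never used (weakening)
linear: ✗ — uses contraction: w ×2; x, v never used (weakening)
affine: ✗ — uses contraction: w ×2
relevant: ✗ — x, v never used (weakening)
unrestricted: ✓ — simply typable at T3 -> T2; W, C, E all held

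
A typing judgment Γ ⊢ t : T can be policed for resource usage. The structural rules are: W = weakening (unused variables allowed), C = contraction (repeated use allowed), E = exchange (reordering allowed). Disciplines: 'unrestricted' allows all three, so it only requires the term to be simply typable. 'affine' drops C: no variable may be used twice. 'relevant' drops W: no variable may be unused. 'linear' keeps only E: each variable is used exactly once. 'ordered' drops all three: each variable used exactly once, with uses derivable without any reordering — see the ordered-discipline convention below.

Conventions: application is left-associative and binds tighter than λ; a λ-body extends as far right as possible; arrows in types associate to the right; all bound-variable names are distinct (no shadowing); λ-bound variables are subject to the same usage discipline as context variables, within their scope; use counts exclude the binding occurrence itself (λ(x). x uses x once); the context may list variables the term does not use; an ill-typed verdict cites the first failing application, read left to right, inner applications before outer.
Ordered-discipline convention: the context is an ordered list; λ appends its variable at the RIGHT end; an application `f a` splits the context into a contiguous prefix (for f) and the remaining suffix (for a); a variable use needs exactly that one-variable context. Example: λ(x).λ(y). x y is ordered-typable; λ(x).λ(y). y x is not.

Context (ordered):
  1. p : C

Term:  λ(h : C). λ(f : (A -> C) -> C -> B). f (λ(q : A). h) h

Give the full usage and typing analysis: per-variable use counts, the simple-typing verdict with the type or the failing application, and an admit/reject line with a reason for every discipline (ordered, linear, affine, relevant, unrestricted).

variable uses: p: 0×; h (bound): 2×; f (bound): 1×; q (bound): 0×
use order (left to right): f, h, h
typing: well-typed — term : C -> ((A -> C) -> C -> B) -> B
ordered: ✗, needs contraction — h ×2; needs weakening: p, q unused
linear: ✗, needs contraction — h ×2; needs weakening: p, q unused
affine: ✗, needs contraction — h ×2
relevant: ✗, needs weakening: p, q unused
unrestricted: ✓, type-checks (C -> ((A -> C) -> C -> B) -> B) and nothing is barred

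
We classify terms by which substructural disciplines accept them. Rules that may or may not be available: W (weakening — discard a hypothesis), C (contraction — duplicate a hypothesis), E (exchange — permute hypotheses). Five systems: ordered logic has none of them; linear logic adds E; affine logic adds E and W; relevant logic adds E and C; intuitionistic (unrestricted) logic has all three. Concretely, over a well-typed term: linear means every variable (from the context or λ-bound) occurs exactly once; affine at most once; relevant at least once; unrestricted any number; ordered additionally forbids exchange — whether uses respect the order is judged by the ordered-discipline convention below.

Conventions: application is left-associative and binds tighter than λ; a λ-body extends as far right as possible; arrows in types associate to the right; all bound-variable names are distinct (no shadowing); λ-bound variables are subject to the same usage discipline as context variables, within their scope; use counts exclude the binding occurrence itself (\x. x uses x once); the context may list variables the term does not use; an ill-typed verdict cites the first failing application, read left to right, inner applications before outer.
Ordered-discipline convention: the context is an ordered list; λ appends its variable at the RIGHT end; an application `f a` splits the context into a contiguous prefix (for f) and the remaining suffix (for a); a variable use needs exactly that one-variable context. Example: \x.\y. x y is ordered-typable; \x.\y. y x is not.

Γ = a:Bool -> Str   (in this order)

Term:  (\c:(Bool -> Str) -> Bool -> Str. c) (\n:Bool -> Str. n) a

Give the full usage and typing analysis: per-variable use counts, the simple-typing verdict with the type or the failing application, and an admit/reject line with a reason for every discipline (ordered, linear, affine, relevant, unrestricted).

use counts: a: 1×; c (bound): 1×; n (bound): 1×
use order (left to right): c, n, a
typing: well-typed — term : Bool -> Str
ordered: ✓, a, c, n: once each, no exchange needed
linear: ✓, each of a, c, n used exactly once
affine: ✓, no duplicate uses among a, c, n
relevant: ✓, every one of a, c, n appears
unrestricted: ✓, simply typable at Bool -> Str; W, C, E all held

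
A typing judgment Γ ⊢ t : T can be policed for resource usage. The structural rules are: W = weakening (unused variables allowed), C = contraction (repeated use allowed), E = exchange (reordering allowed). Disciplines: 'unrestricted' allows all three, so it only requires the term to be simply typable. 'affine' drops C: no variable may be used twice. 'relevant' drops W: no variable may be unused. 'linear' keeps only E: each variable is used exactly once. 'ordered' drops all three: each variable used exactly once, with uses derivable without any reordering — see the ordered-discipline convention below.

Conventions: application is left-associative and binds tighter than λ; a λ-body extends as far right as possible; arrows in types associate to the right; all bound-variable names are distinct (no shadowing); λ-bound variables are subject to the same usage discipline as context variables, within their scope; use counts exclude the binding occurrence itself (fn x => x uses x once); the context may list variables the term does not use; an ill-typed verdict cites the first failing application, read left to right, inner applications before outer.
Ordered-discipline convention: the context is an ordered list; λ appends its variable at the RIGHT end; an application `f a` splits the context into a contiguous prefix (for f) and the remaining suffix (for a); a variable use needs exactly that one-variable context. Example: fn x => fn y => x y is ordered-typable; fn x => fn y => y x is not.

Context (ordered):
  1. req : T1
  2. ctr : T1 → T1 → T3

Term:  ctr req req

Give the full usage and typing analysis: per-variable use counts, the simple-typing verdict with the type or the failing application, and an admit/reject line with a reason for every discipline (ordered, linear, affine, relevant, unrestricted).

usage: req: 2×, ctr: 1×
left-to-right use order: ctr, req, req
typing: well-typed at T3
ordered ✗ (needs contraction — req ×2)
linear ✗ (needs contraction — req ×2)
affine ✗ (needs contraction — req ×2)
relevant ✓ (req, ctr: all used, weakening unneeded)
unrestricted ✓ (type-checks (T3) and nothing is barred)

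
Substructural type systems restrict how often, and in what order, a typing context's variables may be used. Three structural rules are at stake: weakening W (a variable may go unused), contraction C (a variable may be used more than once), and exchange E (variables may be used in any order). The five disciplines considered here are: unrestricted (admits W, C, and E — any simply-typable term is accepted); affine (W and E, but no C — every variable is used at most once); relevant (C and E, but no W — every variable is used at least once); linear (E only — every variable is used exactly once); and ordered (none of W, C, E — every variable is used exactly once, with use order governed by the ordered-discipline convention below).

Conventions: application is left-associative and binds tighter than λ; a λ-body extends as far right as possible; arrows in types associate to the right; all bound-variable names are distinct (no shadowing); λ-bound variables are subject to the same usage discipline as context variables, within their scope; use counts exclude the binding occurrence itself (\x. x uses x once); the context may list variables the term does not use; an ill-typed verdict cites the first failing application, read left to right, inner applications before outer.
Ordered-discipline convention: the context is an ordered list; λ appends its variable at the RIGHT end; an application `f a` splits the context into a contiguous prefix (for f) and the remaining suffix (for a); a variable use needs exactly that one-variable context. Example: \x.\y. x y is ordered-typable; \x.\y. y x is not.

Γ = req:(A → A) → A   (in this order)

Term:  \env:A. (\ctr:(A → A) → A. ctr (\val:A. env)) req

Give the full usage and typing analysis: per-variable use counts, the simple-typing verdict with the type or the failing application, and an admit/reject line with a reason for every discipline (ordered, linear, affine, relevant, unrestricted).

variable uses: req: 1; env (λ-bound): 1; ctr (λ-bound): 1; val (λ-bound): 0
left-to-right use order: ctr, env, req
typing: well-typed at A → A
ordered: ✗ — val never used (weakening)
linear: ✗ — val never used (weakening)
affine: ✓ — none of req, env, ctr, val used more than once
relevant: ✗ — val never used (weakening)
unrestricted: ✓ — typability at A → A is all that's needed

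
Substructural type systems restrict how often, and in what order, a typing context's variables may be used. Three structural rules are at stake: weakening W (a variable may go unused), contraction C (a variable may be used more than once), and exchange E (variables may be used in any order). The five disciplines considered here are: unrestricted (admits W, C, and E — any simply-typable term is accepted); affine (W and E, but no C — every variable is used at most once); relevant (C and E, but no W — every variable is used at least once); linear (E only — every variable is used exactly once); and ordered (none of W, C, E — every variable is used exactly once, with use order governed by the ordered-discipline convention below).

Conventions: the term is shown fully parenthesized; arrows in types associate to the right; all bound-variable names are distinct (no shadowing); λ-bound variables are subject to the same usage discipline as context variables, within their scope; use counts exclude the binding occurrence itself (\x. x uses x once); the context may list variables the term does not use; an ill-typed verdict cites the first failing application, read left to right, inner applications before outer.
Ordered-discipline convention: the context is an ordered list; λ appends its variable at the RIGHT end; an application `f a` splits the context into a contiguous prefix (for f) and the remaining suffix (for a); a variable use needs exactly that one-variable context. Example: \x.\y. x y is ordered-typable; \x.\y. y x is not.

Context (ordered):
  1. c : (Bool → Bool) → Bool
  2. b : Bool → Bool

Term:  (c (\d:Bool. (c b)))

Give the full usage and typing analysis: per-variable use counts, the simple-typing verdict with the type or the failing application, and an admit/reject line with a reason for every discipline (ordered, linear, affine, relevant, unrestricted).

usage: c: 2; b: 1; d (λ-bound): 0
order of uses: c, c, b
typing: well-typed at Bool
ordered: ✗, repeated use of c ×2; d never used (weakening)
linear: ✗, repeated use of c ×2; d never used (weakening)
affine: ✗, repeated use of c ×2
relevant: ✗, d never used (weakening)
unrestricted: ✓, simply typable at Bool; W, C, E all held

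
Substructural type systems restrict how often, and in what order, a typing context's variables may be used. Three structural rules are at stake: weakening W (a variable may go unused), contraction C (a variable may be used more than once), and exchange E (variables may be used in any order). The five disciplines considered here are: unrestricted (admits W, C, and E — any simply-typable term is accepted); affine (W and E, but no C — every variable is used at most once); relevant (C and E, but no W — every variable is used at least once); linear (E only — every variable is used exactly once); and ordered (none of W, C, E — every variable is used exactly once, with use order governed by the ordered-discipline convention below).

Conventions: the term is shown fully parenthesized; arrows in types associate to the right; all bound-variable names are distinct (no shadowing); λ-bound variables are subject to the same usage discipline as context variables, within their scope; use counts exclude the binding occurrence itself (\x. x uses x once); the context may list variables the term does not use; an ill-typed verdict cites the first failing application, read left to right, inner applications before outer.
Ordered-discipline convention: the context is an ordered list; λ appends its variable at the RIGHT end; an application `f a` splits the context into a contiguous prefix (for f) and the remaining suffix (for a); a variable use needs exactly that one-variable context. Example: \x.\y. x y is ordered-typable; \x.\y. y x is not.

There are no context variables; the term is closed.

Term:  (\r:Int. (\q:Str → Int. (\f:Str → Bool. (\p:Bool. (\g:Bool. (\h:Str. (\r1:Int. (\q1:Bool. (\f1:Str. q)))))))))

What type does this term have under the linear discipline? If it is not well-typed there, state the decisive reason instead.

not well-typed under linear — needs weakening: r, f, p, g, h, r1, q1, f1 unused
use counts: r [bound] ×0, q [bound] ×1, f [bound] ×0, p [bound] ×0, g [bound] ×0, h [bound] ×0, r1 [bound] ×0, q1 [bound] ×0, f1 [bound] ×0
uses in reading order: q
typing: ✓ — Int → (Str → Int) → (Str → Bool) → Bool → Bool → Str → Int → Bool → Str → Str → Int
per-discipline verdicts: ordered ✗ | linear ✗ | affine ✓ | relevant ✗ | unrestricted ✓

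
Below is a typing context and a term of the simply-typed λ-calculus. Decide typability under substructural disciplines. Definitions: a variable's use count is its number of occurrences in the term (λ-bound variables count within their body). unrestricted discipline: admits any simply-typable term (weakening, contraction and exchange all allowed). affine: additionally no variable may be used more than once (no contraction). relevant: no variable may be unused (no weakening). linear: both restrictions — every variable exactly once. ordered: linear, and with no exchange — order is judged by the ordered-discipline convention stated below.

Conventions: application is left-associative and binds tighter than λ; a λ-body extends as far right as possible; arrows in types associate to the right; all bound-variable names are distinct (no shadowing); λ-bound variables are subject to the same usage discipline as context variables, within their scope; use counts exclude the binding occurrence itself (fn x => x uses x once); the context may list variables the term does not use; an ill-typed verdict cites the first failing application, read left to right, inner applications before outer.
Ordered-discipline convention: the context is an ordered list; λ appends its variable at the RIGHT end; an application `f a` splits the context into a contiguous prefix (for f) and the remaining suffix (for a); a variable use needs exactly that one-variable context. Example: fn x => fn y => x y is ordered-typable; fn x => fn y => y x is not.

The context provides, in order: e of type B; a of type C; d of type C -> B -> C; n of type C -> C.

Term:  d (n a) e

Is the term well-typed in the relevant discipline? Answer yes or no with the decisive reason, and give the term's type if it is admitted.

yes — at least one use each (e, a, d, n); term : C
usage: e: 1, a: 1, d: 1, n: 1
uses in reading order: d, n, a, e
typing: the term checks, with type C
across the five disciplines: ordered ✗ · linear ✓ · affine ✓ · relevant ✓ · unrestricted ✓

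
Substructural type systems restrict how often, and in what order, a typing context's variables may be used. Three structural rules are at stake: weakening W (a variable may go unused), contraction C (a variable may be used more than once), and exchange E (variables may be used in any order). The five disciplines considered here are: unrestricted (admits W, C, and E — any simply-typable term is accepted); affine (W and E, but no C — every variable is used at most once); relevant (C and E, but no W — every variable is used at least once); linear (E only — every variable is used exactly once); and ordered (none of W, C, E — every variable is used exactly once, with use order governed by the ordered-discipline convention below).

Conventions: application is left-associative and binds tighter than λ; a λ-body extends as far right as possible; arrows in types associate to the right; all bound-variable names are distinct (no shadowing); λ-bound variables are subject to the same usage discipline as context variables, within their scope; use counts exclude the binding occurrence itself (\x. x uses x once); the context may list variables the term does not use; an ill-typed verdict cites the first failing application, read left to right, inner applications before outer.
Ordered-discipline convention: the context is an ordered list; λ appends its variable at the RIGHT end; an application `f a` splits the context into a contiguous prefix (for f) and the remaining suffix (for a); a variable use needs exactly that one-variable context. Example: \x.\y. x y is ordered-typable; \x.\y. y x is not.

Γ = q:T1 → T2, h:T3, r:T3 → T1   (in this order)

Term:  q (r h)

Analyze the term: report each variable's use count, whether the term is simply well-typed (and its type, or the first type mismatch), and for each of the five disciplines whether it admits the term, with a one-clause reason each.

use counts: q ×1; h ×1; r ×1
use order (left to right): q, r, h
typing: the term checks, with type T2
ordered: ✗, no contiguous prefix/suffix split fits q, r, h
linear: ✓, exactly-once usage across q, h, r
affine: ✓, none of q, h, r used more than once
relevant: ✓, every one of q, h, r appears
unrestricted: ✓, type-checks (T2) and nothing is barred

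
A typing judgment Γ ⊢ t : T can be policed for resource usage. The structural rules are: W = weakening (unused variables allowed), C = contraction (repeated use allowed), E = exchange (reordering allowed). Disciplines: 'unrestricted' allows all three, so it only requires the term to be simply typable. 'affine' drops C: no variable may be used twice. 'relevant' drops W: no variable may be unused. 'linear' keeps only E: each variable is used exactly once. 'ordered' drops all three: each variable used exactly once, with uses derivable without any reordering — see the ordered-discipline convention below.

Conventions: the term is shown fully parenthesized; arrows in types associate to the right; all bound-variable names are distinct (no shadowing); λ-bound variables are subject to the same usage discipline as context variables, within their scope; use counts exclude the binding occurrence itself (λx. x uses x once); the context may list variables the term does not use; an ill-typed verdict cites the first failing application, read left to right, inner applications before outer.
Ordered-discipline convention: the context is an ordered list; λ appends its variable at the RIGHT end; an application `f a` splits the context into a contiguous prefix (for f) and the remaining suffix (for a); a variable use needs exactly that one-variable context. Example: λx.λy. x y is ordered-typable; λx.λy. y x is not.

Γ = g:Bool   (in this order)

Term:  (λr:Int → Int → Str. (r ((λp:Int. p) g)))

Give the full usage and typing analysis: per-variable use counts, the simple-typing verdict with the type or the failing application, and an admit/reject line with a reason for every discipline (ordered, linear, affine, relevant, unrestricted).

counts: g=1; r (bound)=1; p (bound)=1
order of uses: r, p, g
typing: ill-typed: a function awaiting Int gets Bool
ordered ✗ (not simply typable)
linear ✗ (fails simple typing)
affine ✗ (a type mismatch blocks all five)
relevant ✗ (the type mismatch rejects it)
unrestricted ✗ (not simply typable)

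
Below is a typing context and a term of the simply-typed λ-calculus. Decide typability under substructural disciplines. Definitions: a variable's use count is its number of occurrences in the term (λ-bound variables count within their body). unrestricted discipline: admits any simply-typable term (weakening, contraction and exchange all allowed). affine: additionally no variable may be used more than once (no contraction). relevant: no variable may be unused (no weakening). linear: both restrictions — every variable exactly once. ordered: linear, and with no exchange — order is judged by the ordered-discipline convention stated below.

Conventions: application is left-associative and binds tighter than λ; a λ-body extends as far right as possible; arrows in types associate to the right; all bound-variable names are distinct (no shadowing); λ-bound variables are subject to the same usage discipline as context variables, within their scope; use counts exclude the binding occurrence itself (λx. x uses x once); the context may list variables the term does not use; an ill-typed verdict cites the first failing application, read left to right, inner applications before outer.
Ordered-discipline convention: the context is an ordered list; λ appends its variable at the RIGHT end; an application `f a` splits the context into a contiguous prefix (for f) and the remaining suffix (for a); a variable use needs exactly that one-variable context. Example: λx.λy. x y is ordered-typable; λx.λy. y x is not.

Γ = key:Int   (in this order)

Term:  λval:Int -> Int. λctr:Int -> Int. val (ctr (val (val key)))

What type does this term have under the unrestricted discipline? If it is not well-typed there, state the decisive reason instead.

term : (Int -> Int) -> (Int -> Int) -> Int
use counts: key: 1, val (λ-bound): 3, ctr (λ-bound): 1
order of uses: val, ctr, val, val, key
typing: well-typed at (Int -> Int) -> (Int -> Int) -> Int
per-discipline verdicts: ordered ✗; linear ✗; affine ✗; relevant ✓; unrestricted ✓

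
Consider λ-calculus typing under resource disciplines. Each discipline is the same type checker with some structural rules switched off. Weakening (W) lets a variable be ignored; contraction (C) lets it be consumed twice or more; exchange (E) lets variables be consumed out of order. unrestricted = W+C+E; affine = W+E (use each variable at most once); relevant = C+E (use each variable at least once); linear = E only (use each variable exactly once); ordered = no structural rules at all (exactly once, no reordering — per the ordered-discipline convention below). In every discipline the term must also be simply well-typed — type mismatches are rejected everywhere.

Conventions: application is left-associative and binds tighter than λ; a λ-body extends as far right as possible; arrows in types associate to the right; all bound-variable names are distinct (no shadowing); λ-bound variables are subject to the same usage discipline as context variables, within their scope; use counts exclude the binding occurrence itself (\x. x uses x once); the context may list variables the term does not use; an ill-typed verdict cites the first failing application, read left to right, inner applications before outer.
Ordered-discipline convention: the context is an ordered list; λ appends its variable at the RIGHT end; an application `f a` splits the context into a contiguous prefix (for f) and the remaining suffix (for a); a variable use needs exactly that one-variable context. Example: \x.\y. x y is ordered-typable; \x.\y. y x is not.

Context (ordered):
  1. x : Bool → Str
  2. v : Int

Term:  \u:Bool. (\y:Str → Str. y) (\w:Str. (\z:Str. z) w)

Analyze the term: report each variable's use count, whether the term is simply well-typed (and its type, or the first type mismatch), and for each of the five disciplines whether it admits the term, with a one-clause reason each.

usage: x=0; v=0; u (λ-bound)=0; y (λ-bound)=1; w (λ-bound)=1; z (λ-bound)=1
use order (left to right): y, z, w
typing: well-typed — term : Bool → Str → Str
ordered: ✗, x, v, u never used (weakening)
linear: ✗, x, v, u never used (weakening)
affine: ✓, at most one use each (x, v, u, y, w, z)
relevant: ✗, x, v, u never used (weakening)
unrestricted: ✓, well-typed at Bool → Str → Str; no restrictions here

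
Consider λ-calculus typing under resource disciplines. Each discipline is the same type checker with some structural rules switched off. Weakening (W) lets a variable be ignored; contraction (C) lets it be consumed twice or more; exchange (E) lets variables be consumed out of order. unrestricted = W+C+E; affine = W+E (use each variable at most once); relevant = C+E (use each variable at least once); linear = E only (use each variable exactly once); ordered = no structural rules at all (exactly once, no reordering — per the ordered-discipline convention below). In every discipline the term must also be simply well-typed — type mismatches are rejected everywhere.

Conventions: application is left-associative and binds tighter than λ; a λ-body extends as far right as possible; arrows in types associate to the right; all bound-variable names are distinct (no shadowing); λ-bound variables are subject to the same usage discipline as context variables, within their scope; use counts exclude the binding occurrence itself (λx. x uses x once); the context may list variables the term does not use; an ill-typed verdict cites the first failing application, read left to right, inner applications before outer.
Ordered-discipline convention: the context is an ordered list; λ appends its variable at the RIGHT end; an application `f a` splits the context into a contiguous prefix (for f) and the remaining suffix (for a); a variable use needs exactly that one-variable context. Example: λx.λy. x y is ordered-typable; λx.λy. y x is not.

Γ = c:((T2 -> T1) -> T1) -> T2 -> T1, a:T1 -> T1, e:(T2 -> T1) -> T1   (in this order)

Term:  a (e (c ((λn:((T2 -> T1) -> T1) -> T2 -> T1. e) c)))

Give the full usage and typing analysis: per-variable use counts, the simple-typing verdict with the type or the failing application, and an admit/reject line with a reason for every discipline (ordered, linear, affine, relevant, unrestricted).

use counts: c: 2; a: 1; e: 2; n [bound]: 0
uses in reading order: a, e, c, e, c
typing: ✓ — T1
ordered: ✗ — uses contraction: c ×2, e ×2; needs weakening: n unused
linear: ✗ — uses contraction: c ×2, e ×2; needs weakening: n unused
affine: ✗ — uses contraction: c ×2, e ×2
relevant: ✗ — needs weakening: n unused
unrestricted: ✓ — typability at T1 is all that's needed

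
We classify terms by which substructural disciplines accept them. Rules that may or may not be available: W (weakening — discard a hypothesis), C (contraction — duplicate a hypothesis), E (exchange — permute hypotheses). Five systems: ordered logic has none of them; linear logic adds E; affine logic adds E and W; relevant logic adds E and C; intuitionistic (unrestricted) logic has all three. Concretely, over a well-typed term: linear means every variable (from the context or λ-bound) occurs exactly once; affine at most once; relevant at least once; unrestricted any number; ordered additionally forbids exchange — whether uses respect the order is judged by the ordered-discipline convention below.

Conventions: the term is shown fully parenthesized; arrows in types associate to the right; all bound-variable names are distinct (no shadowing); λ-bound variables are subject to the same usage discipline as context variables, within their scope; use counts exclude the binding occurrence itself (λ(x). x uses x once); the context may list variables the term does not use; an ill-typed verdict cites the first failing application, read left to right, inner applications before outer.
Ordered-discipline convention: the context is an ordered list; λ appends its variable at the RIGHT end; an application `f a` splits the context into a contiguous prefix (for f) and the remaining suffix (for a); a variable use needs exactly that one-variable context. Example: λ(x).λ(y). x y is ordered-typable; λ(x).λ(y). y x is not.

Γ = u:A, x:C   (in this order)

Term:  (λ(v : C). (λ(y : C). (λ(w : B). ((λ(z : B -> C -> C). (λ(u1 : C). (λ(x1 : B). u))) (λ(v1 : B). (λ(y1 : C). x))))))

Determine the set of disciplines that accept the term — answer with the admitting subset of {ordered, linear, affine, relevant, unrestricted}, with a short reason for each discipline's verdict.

admitting disciplines: affine, unrestricted
use counts: u ×1, x ×1, v (bound) ×0, y (bound) ×0, w (bound) ×0, z (bound) ×0, u1 (bound) ×0, x1 (bound) ×0, v1 (bound) ×0, y1 (bound) ×0
uses in reading order: u, x
typing: the term checks, with type C -> C -> B -> C -> B -> A
ordered: ✗ — needs weakening: v, y, w, z, u1, x1, v1, y1 unused
linear: ✗ — needs weakening: v, y, w, z, u1, x1, v1, y1 unused
affine: ✓ — u, x, v, y, w, z, u1, x1, v1, y1: no repeats, contraction unneeded
relevant: ✗ — needs weakening: v, y, w, z, u1, x1, v1, y1 unused
unrestricted: ✓ — typability at C -> C -> B -> C -> B -> A is all that's needed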